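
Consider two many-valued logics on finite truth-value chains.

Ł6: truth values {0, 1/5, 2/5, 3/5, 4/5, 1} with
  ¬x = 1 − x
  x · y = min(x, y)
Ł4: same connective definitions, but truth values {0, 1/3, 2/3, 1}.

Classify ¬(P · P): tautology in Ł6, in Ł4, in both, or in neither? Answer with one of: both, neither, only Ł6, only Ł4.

In Ł6: at P = 1/5 the value is 4/5 — not a tautology.
In Ł4: at P = 1/3 the value is 2/3 — not a tautology.

neither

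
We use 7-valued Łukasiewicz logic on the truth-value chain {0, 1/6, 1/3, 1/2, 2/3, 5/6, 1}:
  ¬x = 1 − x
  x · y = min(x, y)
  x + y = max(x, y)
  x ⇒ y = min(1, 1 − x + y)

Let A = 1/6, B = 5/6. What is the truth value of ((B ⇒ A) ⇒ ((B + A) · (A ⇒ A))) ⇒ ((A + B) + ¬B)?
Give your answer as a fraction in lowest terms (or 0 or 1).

B ⇒ A = 5/6 ⇒ 1/6 = 1/3
B + A = 5/6 + 1/6 = 5/6
A ⇒ A = 1/6 ⇒ 1/6 = 1
(B + A) · (A ⇒ A) = 5/6 · 1 = 5/6
(B ⇒ A) ⇒ ((B + A) · (A ⇒ A)) = 1/3 ⇒ 5/6 = 1
A + B = 1/6 + 5/6 = 5/6
¬B = ¬5/6 = 1/6
(A + B) + ¬B = 5/6 + 1/6 = 5/6
((B ⇒ A) ⇒ ((B + A) · (A ⇒ A))) ⇒ ((A + B) + ¬B) = 1 ⇒ 5/6 = 5/6

5/6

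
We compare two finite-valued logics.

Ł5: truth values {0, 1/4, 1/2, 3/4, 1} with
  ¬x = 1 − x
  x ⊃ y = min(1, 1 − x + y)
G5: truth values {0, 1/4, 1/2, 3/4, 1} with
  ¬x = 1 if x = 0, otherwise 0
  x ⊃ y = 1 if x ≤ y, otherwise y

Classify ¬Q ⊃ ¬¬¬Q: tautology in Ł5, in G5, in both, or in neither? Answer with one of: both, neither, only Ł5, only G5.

both

In Ł5: every assignment gives 1 — tautology.
In G5: every assignment gives 1 — tautology.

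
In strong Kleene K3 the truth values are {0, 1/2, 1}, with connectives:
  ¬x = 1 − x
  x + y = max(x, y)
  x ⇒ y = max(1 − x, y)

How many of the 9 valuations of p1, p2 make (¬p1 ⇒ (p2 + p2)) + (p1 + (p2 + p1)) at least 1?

5

p1 = 0, p2 = 0 ↦ 0  <
p1 = 0, p2 = 1/2 ↦ 1/2  <
p1 = 0, p2 = 1 ↦ 1  ≥
p1 = 1/2, p2 = 0 ↦ 1/2  <
p1 = 1/2, p2 = 1/2 ↦ 1/2  <
p1 = 1/2, p2 = 1 ↦ 1  ≥
p1 = 1, p2 = 0 ↦ 1  ≥
p1 = 1, p2 = 1/2 ↦ 1  ≥
p1 = 1, p2 = 1 ↦ 1  ≥
So 5 of the 9 assignments meet the threshold.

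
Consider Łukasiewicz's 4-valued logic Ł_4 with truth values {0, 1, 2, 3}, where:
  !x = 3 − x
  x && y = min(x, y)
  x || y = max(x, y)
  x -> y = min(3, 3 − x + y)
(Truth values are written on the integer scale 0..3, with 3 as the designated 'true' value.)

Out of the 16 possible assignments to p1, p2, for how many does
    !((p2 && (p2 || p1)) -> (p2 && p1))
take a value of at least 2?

p1 = 0, p2 = 0 ↦ 0  <
p1 = 0, p2 = 1 ↦ 1  <
p1 = 0, p2 = 2 ↦ 2  ≥
p1 = 0, p2 = 3 ↦ 3  ≥
p1 = 1, p2 = 0 ↦ 0  <
p1 = 1, p2 = 1 ↦ 0  <
p1 = 1, p2 = 2 ↦ 1  <
p1 = 1, p2 = 3 ↦ 2  ≥
p1 = 2, p2 = 0 ↦ 0  <
p1 = 2, p2 = 1 ↦ 0  <
p1 = 2, p2 = 2 ↦ 0  <
p1 = 2, p2 = 3 ↦ 1  <
p1 = 3, p2 = 0 ↦ 0  <
p1 = 3, p2 = 1 ↦ 0  <
p1 = 3, p2 = 2 ↦ 0  <
p1 = 3, p2 = 3 ↦ 0  <
So 3 of the 16 assignments meet the threshold.

3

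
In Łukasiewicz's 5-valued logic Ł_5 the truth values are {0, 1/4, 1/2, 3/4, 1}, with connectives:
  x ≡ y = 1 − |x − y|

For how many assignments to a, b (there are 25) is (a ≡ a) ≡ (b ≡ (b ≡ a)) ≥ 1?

7

value 1: 7 assignments (counts)
value 3/4: 7 assignments
value 1/2: 6 assignments
value 1/4: 3 assignments
value 0: 2 assignments
So 7 of the 25 assignments meet the threshold.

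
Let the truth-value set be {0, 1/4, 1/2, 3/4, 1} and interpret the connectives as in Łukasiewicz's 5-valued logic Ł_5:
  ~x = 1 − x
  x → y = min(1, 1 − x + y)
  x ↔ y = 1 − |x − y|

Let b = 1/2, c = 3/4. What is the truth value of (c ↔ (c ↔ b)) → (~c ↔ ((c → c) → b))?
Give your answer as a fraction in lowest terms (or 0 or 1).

c ↔ b = 3/4 ↔ 1/2 = 3/4
c ↔ (c ↔ b) = 3/4 ↔ 3/4 = 1
~c = ~3/4 = 1/4
c → c = 3/4 → 3/4 = 1
(c → c) → b = 1 → 1/2 = 1/2
~c ↔ ((c → c) → b) = 1/4 ↔ 1/2 = 3/4
(c ↔ (c ↔ b)) → (~c ↔ ((c → c) → b)) = 1 → 3/4 = 3/4

3/4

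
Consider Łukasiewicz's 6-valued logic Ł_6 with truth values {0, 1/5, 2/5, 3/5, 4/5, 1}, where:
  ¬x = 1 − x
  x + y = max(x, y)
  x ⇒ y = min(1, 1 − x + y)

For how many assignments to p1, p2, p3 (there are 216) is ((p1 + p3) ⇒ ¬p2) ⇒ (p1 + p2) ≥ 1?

114

value 1: 114 assignments (counts)
value 4/5: 27 assignments
value 3/5: 28 assignments
value 2/5: 25 assignments
value 1/5: 16 assignments
value 0: 6 assignments
So 114 of the 216 assignments meet the threshold.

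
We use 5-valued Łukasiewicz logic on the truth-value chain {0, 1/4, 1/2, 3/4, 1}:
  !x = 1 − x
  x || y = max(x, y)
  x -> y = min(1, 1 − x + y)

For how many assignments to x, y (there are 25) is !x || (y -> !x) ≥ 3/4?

value 1: 15 assignments (counts)
value 3/4: 4 assignments (counts)
value 1/2: 3 assignments
value 1/4: 2 assignments
value 0: 1 assignment
So 19 of the 25 assignments meet the threshold.

19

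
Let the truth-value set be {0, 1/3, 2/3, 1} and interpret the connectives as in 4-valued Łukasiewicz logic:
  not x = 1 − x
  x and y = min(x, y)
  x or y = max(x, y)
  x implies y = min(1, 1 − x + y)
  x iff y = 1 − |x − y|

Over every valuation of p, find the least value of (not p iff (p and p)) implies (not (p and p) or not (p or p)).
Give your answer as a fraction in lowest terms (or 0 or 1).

2/3

Take p = 2/3:
not p = not 2/3 = 1/3
p and p = 2/3 and 2/3 = 2/3
not p iff (p and p) = 1/3 iff 2/3 = 2/3
p and p = 2/3 and 2/3 = 2/3
not (p and p) = not 2/3 = 1/3
p or p = 2/3 or 2/3 = 2/3
not (p or p) = not 2/3 = 1/3
not (p and p) or not (p or p) = 1/3 or 1/3 = 1/3
(not p iff (p and p)) implies (not (p and p) or not (p or p)) = 2/3 implies 1/3 = 2/3
No assignment yields a value below 2/3, so this is the minimum.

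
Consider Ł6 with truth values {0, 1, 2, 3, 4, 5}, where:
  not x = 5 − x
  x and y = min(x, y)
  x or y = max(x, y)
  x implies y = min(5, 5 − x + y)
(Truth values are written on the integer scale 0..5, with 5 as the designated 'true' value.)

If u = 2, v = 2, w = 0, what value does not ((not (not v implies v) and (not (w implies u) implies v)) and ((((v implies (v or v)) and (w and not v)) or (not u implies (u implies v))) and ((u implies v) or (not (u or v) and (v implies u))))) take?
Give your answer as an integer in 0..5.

not v = not 2 = 3
not v implies v = 3 implies 2 = 4
not (not v implies v) = not 4 = 1
w implies u = 0 implies 2 = 5
not (w implies u) = not 5 = 0
not (w implies u) implies v = 0 implies 2 = 5
not (not v implies v) and (not (w implies u) implies v) = 1 and 5 = 1
v or v = 2 or 2 = 2
v implies (v or v) = 2 implies 2 = 5
not v = not 2 = 3
w and not v = 0 and 3 = 0
(v implies (v or v)) and (w and not v) = 5 and 0 = 0
not u = not 2 = 3
u implies v = 2 implies 2 = 5
not u implies (u implies v) = 3 implies 5 = 5
((v implies (v or v)) and (w and not v)) or (not u implies (u implies v)) = 0 or 5 = 5
u implies v = 2 implies 2 = 5
u or v = 2 or 2 = 2
not (u or v) = not 2 = 3
v implies u = 2 implies 2 = 5
not (u or v) and (v implies u) = 3 and 5 = 3
(u implies v) or (not (u or v) and (v implies u)) = 5 or 3 = 5
(((v implies (v or v)) and (w and not v)) or (not u implies (u implies v))) and ((u implies v) or (not (u or v) and (v implies u))) = 5 and 5 = 5
(not (not v implies v) and (not (w implies u) implies v)) and ((((v implies (v or v)) and (w and not v)) or (not u implies (u implies v))) and ((u implies v) or (not (u or v) and (v implies u)))) = 1 and 5 = 1
not ((not (not v implies v) and (not (w implies u) implies v)) and ((((v implies (v or v)) and (w and not v)) or (not u implies (u implies v))) and ((u implies v) or (not (u or v) and (v implies u))))) = not 1 = 4

4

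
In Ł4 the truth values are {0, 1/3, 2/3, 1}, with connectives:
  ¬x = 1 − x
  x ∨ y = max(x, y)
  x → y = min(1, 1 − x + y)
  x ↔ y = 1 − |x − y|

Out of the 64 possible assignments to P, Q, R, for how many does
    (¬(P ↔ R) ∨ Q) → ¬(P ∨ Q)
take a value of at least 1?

22

value 1: 22 assignments (counts)
value 2/3: 17 assignments
value 1/3: 6 assignments
value 0: 19 assignments
So 22 of the 64 assignments meet the threshold.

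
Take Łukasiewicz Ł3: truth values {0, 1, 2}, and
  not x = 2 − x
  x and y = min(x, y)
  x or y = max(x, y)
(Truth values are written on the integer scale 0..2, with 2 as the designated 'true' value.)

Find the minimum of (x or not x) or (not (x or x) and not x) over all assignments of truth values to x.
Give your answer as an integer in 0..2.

1

Take x = 1:
not x = not 1 = 1
x or not x = 1 or 1 = 1
x or x = 1 or 1 = 1
not (x or x) = not 1 = 1
not x = not 1 = 1
not (x or x) and not x = 1 and 1 = 1
(x or not x) or (not (x or x) and not x) = 1 or 1 = 1
No assignment yields a value below 1, so this is the minimum.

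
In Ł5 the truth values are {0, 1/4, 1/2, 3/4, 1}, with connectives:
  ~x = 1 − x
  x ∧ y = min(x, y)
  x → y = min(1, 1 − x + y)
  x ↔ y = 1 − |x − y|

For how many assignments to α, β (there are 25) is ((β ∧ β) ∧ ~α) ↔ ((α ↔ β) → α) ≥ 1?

9

value 1: 9 assignments (counts)
value 3/4: 2 assignments
value 1/2: 4 assignments
value 1/4: 3 assignments
value 0: 7 assignments
So 9 of the 25 assignments meet the threshold.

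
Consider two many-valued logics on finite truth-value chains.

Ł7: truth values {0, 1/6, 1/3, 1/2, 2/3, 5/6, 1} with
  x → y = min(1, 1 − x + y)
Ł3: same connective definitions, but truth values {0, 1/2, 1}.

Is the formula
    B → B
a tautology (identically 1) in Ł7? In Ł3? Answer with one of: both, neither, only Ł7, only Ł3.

In Ł7: every assignment gives 1 — tautology.
In Ł3: every assignment gives 1 — tautology.

both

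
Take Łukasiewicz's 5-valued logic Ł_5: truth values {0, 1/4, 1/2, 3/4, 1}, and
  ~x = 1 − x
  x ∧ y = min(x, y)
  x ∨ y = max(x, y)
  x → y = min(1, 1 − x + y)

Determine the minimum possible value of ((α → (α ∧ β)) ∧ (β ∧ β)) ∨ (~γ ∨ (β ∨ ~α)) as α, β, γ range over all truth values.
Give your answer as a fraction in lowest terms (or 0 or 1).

0

Take α = 1, β = 0, γ = 1:
α ∧ β = 1 ∧ 0 = 0
α → (α ∧ β) = 1 → 0 = 0
β ∧ β = 0 ∧ 0 = 0
(α → (α ∧ β)) ∧ (β ∧ β) = 0 ∧ 0 = 0
~γ = ~1 = 0
~α = ~1 = 0
β ∨ ~α = 0 ∨ 0 = 0
~γ ∨ (β ∨ ~α) = 0 ∨ 0 = 0
((α → (α ∧ β)) ∧ (β ∧ β)) ∨ (~γ ∨ (β ∨ ~α)) = 0 ∨ 0 = 0
No assignment yields a value below 0, so this is the minimum.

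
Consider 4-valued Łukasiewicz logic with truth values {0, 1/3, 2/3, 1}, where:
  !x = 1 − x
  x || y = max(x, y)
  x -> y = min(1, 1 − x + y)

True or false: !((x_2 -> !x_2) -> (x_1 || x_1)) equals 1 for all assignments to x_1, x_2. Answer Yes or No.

Counterexample: take x_1 = 0, x_2 = 2/3.
!x_2 = !2/3 = 1/3
x_2 -> !x_2 = 2/3 -> 1/3 = 2/3
x_1 || x_1 = 0 || 0 = 0
(x_2 -> !x_2) -> (x_1 || x_1) = 2/3 -> 0 = 1/3
!((x_2 -> !x_2) -> (x_1 || x_1)) = !1/3 = 2/3
This gives 2/3 ≠ 1.

No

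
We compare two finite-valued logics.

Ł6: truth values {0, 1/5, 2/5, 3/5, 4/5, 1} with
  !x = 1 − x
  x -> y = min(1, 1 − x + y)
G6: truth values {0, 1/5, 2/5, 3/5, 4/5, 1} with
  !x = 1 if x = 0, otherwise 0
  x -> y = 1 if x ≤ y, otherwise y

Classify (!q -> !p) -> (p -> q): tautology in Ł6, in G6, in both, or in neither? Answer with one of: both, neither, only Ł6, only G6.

In Ł6: every assignment gives 1 — tautology.
In G6: at p = 2/5, q = 1/5 the value is 1/5 — not a tautology.

only Ł6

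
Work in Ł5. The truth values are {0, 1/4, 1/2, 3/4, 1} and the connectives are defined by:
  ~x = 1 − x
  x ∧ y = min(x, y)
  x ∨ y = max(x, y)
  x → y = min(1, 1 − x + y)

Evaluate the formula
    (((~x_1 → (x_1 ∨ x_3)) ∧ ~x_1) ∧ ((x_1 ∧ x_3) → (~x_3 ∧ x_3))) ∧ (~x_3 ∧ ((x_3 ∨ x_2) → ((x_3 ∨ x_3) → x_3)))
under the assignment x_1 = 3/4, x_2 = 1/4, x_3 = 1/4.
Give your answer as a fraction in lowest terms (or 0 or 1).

1/4

~x_1 = ~3/4 = 1/4
x_1 ∨ x_3 = 3/4 ∨ 1/4 = 3/4
~x_1 → (x_1 ∨ x_3) = 1/4 → 3/4 = 1
~x_1 = ~3/4 = 1/4
(~x_1 → (x_1 ∨ x_3)) ∧ ~x_1 = 1 ∧ 1/4 = 1/4
x_1 ∧ x_3 = 3/4 ∧ 1/4 = 1/4
~x_3 = ~1/4 = 3/4
~x_3 ∧ x_3 = 3/4 ∧ 1/4 = 1/4
(x_1 ∧ x_3) → (~x_3 ∧ x_3) = 1/4 → 1/4 = 1
((~x_1 → (x_1 ∨ x_3)) ∧ ~x_1) ∧ ((x_1 ∧ x_3) → (~x_3 ∧ x_3)) = 1/4 ∧ 1 = 1/4
~x_3 = ~1/4 = 3/4
x_3 ∨ x_2 = 1/4 ∨ 1/4 = 1/4
x_3 ∨ x_3 = 1/4 ∨ 1/4 = 1/4
(x_3 ∨ x_3) → x_3 = 1/4 → 1/4 = 1
(x_3 ∨ x_2) → ((x_3 ∨ x_3) → x_3) = 1/4 → 1 = 1
~x_3 ∧ ((x_3 ∨ x_2) → ((x_3 ∨ x_3) → x_3)) = 3/4 ∧ 1 = 3/4
(((~x_1 → (x_1 ∨ x_3)) ∧ ~x_1) ∧ ((x_1 ∧ x_3) → (~x_3 ∧ x_3))) ∧ (~x_3 ∧ ((x_3 ∨ x_2) → ((x_3 ∨ x_3) → x_3))) = 1/4 ∧ 3/4 = 1/4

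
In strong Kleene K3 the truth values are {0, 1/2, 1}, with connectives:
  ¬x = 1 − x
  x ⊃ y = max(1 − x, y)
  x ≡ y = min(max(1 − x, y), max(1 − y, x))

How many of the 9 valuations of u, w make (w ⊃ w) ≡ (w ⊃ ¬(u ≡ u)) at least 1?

u = 0, w = 0 ↦ 1  ≥
u = 0, w = 1/2 ↦ 1/2  <
u = 0, w = 1 ↦ 0  <
u = 1/2, w = 0 ↦ 1  ≥
u = 1/2, w = 1/2 ↦ 1/2  <
u = 1/2, w = 1 ↦ 1/2  <
u = 1, w = 0 ↦ 1  ≥
u = 1, w = 1/2 ↦ 1/2  <
u = 1, w = 1 ↦ 0  <
So 3 of the 9 assignments meet the threshold.

3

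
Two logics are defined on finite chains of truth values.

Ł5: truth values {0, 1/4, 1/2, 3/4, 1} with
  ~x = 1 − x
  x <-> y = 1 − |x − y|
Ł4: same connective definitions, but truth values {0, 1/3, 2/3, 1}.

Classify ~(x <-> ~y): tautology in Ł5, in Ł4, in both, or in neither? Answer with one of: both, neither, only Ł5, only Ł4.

neither

In Ł5: at x = 0, y = 1/4 the value is 3/4 — not a tautology.
In Ł4: at x = 0, y = 1/3 the value is 2/3 — not a tautology.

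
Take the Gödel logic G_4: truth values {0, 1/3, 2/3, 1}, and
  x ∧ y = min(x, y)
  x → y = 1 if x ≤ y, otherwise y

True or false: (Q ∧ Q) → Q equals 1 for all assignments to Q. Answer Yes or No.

Q = 0 ↦ 1
Q = 1/3 ↦ 1
Q = 2/3 ↦ 1
Q = 1 ↦ 1
Every assignment gives a value ≥ 1.

Yes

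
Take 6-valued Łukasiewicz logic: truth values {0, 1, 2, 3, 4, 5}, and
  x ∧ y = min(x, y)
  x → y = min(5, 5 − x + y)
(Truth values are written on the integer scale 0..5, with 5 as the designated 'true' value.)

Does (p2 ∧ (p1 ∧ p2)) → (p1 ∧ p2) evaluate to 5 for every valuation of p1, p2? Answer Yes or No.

Yes

At p1 = 3, p2 = 3, for instance:
p1 ∧ p2 = 3 ∧ 3 = 3
p2 ∧ (p1 ∧ p2) = 3 ∧ 3 = 3
(p2 ∧ (p1 ∧ p2)) → (p1 ∧ p2) = 3 → 3 = 5
and checking the remaining 35 assignments likewise gives ≥ 5 in every case.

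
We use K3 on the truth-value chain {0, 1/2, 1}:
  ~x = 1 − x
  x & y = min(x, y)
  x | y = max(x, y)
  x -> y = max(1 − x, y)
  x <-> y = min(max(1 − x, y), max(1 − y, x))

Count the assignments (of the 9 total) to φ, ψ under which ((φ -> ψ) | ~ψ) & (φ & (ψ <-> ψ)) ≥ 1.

φ = 0, ψ = 0 ↦ 0  <
φ = 0, ψ = 1/2 ↦ 0  <
φ = 0, ψ = 1 ↦ 0  <
φ = 1/2, ψ = 0 ↦ 1/2  <
φ = 1/2, ψ = 1/2 ↦ 1/2  <
φ = 1/2, ψ = 1 ↦ 1/2  <
φ = 1, ψ = 0 ↦ 1  ≥
φ = 1, ψ = 1/2 ↦ 1/2  <
φ = 1, ψ = 1 ↦ 1  ≥
So 2 of the 9 assignments meet the threshold.

2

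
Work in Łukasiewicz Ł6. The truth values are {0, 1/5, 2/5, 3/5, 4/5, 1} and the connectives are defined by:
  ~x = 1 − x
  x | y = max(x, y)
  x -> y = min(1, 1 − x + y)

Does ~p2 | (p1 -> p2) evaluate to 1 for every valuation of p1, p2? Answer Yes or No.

Counterexample: take p1 = 2/5, p2 = 1/5.
~p2 = ~1/5 = 4/5
p1 -> p2 = 2/5 -> 1/5 = 4/5
~p2 | (p1 -> p2) = 4/5 | 4/5 = 4/5
This gives 4/5 ≠ 1.

No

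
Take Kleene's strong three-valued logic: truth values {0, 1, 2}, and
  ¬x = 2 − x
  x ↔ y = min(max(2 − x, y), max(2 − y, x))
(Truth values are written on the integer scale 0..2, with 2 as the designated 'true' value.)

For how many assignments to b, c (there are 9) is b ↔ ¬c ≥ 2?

b = 0, c = 0 ↦ 0  <
b = 0, c = 1 ↦ 1  <
b = 0, c = 2 ↦ 2  ≥
b = 1, c = 0 ↦ 1  <
b = 1, c = 1 ↦ 1  <
b = 1, c = 2 ↦ 1  <
b = 2, c = 0 ↦ 2  ≥
b = 2, c = 1 ↦ 1  <
b = 2, c = 2 ↦ 0  <
So 2 of the 9 assignments meet the threshold.

2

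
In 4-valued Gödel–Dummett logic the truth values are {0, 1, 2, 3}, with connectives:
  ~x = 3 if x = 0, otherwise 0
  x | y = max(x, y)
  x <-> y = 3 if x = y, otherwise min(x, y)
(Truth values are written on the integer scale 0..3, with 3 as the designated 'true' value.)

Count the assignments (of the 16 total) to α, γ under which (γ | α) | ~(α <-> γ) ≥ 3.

α = 0, γ = 0 ↦ 0  <
α = 0, γ = 1 ↦ 3  ≥
α = 0, γ = 2 ↦ 3  ≥
α = 0, γ = 3 ↦ 3  ≥
α = 1, γ = 0 ↦ 3  ≥
α = 1, γ = 1 ↦ 1  <
α = 1, γ = 2 ↦ 2  <
α = 1, γ = 3 ↦ 3  ≥
α = 2, γ = 0 ↦ 3  ≥
α = 2, γ = 1 ↦ 2  <
α = 2, γ = 2 ↦ 2  <
α = 2, γ = 3 ↦ 3  ≥
α = 3, γ = 0 ↦ 3  ≥
α = 3, γ = 1 ↦ 3  ≥
α = 3, γ = 2 ↦ 3  ≥
α = 3, γ = 3 ↦ 3  ≥
So 11 of the 16 assignments meet the threshold.

11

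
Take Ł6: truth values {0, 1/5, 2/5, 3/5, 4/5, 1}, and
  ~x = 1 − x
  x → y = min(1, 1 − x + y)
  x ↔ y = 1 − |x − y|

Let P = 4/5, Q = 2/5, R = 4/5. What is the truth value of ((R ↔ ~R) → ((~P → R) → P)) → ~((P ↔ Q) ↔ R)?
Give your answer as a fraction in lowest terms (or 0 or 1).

~R = ~4/5 = 1/5
R ↔ ~R = 4/5 ↔ 1/5 = 2/5
~P = ~4/5 = 1/5
~P → R = 1/5 → 4/5 = 1
(~P → R) → P = 1 → 4/5 = 4/5
(R ↔ ~R) → ((~P → R) → P) = 2/5 → 4/5 = 1
P ↔ Q = 4/5 ↔ 2/5 = 3/5
(P ↔ Q) ↔ R = 3/5 ↔ 4/5 = 4/5
~((P ↔ Q) ↔ R) = ~4/5 = 1/5
((R ↔ ~R) → ((~P → R) → P)) → ~((P ↔ Q) ↔ R) = 1 → 1/5 = 1/5

1/5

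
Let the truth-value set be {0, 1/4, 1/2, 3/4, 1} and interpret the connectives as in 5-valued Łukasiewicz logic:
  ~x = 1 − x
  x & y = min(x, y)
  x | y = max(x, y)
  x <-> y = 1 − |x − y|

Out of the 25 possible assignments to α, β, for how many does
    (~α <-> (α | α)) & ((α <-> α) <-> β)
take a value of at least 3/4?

value 1: 1 assignment (counts)
value 3/4: 1 assignment (counts)
value 1/2: 7 assignments
value 1/4: 3 assignments
value 0: 13 assignments
So 2 of the 25 assignments meet the threshold.

2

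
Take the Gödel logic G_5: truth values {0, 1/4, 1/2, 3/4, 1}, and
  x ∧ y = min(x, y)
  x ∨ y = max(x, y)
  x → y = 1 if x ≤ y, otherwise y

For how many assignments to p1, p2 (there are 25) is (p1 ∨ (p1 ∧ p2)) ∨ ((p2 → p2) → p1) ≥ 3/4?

value 1: 5 assignments (counts)
value 3/4: 5 assignments (counts)
value 1/2: 5 assignments
value 1/4: 5 assignments
value 0: 5 assignments
So 10 of the 25 assignments meet the threshold.

10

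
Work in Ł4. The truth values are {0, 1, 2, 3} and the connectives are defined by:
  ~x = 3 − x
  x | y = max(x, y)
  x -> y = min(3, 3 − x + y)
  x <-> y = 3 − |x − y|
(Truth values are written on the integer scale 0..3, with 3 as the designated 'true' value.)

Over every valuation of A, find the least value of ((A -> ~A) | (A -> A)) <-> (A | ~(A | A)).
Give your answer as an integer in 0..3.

2

Take A = 1:
~A = ~1 = 2
A -> ~A = 1 -> 2 = 3
A -> A = 1 -> 1 = 3
(A -> ~A) | (A -> A) = 3 | 3 = 3
A | A = 1 | 1 = 1
~(A | A) = ~1 = 2
A | ~(A | A) = 1 | 2 = 2
((A -> ~A) | (A -> A)) <-> (A | ~(A | A)) = 3 <-> 2 = 2
No assignment yields a value below 2, so this is the minimum.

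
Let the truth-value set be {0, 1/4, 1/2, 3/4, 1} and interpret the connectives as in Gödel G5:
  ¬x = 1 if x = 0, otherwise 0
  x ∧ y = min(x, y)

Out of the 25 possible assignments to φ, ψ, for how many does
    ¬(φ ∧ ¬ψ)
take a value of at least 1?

value 1: 21 assignments (counts)
value 0: 4 assignments
So 21 of the 25 assignments meet the threshold.

21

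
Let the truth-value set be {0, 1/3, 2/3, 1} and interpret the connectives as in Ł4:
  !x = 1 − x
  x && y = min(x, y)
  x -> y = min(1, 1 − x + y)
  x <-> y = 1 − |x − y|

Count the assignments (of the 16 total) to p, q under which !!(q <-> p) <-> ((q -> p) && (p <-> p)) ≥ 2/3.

p = 0, q = 0 ↦ 1  ≥
p = 0, q = 1/3 ↦ 1  ≥
p = 0, q = 2/3 ↦ 1  ≥
p = 0, q = 1 ↦ 1  ≥
p = 1/3, q = 0 ↦ 2/3  ≥
p = 1/3, q = 1/3 ↦ 1  ≥
p = 1/3, q = 2/3 ↦ 1  ≥
p = 1/3, q = 1 ↦ 1  ≥
p = 2/3, q = 0 ↦ 1/3  <
p = 2/3, q = 1/3 ↦ 2/3  ≥
p = 2/3, q = 2/3 ↦ 1  ≥
p = 2/3, q = 1 ↦ 1  ≥
p = 1, q = 0 ↦ 0  <
p = 1, q = 1/3 ↦ 1/3  <
p = 1, q = 2/3 ↦ 2/3  ≥
p = 1, q = 1 ↦ 1  ≥
So 13 of the 16 assignments meet the threshold.

13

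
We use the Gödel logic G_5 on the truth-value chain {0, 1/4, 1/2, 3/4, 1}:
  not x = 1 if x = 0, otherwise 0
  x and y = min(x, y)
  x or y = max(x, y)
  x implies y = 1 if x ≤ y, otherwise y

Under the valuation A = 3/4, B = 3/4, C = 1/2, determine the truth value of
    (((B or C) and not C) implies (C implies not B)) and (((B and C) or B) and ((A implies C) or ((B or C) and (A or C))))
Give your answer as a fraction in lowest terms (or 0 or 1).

3/4

B or C = 3/4 or 1/2 = 3/4
not C = not 1/2 = 0
(B or C) and not C = 3/4 and 0 = 0
not B = not 3/4 = 0
C implies not B = 1/2 implies 0 = 0
((B or C) and not C) implies (C implies not B) = 0 implies 0 = 1
B and C = 3/4 and 1/2 = 1/2
(B and C) or B = 1/2 or 3/4 = 3/4
A implies C = 3/4 implies 1/2 = 1/2
B or C = 3/4 or 1/2 = 3/4
A or C = 3/4 or 1/2 = 3/4
(B or C) and (A or C) = 3/4 and 3/4 = 3/4
(A implies C) or ((B or C) and (A or C)) = 1/2 or 3/4 = 3/4
((B and C) or B) and ((A implies C) or ((B or C) and (A or C))) = 3/4 and 3/4 = 3/4
(((B or C) and not C) implies (C implies not B)) and (((B and C) or B) and ((A implies C) or ((B or C) and (A or C)))) = 1 and 3/4 = 3/4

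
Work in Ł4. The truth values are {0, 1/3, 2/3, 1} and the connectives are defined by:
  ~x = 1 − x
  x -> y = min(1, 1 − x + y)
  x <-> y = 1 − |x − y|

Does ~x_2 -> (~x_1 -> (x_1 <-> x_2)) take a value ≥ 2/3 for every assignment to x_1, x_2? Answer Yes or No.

Yes

x_1 = 0, x_2 = 0 ↦ 1
x_1 = 0, x_2 = 1/3 ↦ 1
x_1 = 0, x_2 = 2/3 ↦ 1
x_1 = 0, x_2 = 1 ↦ 1
x_1 = 1/3, x_2 = 0 ↦ 1
x_1 = 1/3, x_2 = 1/3 ↦ 1
x_1 = 1/3, x_2 = 2/3 ↦ 1
x_1 = 1/3, x_2 = 1 ↦ 1
x_1 = 2/3, x_2 = 0 ↦ 1
x_1 = 2/3, x_2 = 1/3 ↦ 1
x_1 = 2/3, x_2 = 2/3 ↦ 1
x_1 = 2/3, x_2 = 1 ↦ 1
x_1 = 1, x_2 = 0 ↦ 1
x_1 = 1, x_2 = 1/3 ↦ 1
x_1 = 1, x_2 = 2/3 ↦ 1
x_1 = 1, x_2 = 1 ↦ 1
Every assignment gives a value ≥ 2/3.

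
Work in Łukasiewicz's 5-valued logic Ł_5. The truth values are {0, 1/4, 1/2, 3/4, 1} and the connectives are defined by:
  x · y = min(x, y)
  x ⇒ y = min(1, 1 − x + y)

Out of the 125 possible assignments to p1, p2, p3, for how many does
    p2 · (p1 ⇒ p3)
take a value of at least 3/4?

value 1: 15 assignments (counts)
value 3/4: 23 assignments (counts)
value 1/2: 28 assignments
value 1/4: 30 assignments
value 0: 29 assignments
So 38 of the 125 assignments meet the threshold.

38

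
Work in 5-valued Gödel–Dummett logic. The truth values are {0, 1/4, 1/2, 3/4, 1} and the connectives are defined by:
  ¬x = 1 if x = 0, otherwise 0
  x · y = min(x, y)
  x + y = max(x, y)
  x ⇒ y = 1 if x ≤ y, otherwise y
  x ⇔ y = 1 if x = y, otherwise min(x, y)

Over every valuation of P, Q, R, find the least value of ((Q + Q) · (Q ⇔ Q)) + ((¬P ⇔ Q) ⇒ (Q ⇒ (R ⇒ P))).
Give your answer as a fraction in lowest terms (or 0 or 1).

Take P = 0, Q = 1/4, R = 1/4:
Q + Q = 1/4 + 1/4 = 1/4
Q ⇔ Q = 1/4 ⇔ 1/4 = 1
(Q + Q) · (Q ⇔ Q) = 1/4 · 1 = 1/4
¬P = ¬0 = 1
¬P ⇔ Q = 1 ⇔ 1/4 = 1/4
R ⇒ P = 1/4 ⇒ 0 = 0
Q ⇒ (R ⇒ P) = 1/4 ⇒ 0 = 0
(¬P ⇔ Q) ⇒ (Q ⇒ (R ⇒ P)) = 1/4 ⇒ 0 = 0
((Q + Q) · (Q ⇔ Q)) + ((¬P ⇔ Q) ⇒ (Q ⇒ (R ⇒ P))) = 1/4 + 0 = 1/4
No assignment yields a value below 1/4, so this is the minimum.

1/4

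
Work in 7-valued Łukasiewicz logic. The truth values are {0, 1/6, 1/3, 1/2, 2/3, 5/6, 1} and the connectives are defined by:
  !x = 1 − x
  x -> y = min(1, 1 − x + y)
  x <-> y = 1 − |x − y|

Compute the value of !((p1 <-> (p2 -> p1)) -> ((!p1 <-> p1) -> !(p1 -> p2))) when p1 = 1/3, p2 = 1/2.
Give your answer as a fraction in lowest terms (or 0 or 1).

1/6

p2 -> p1 = 1/2 -> 1/3 = 5/6
p1 <-> (p2 -> p1) = 1/3 <-> 5/6 = 1/2
!p1 = !1/3 = 2/3
!p1 <-> p1 = 2/3 <-> 1/3 = 2/3
p1 -> p2 = 1/3 -> 1/2 = 1
!(p1 -> p2) = !1 = 0
(!p1 <-> p1) -> !(p1 -> p2) = 2/3 -> 0 = 1/3
(p1 <-> (p2 -> p1)) -> ((!p1 <-> p1) -> !(p1 -> p2)) = 1/2 -> 1/3 = 5/6
!((p1 <-> (p2 -> p1)) -> ((!p1 <-> p1) -> !(p1 -> p2))) = !5/6 = 1/6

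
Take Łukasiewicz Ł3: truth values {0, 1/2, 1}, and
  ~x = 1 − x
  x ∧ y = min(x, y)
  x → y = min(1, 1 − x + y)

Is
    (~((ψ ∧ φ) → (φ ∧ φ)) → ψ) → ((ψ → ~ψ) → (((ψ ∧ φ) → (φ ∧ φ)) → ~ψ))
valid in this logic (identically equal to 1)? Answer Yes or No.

No

Counterexample: take φ = 0, ψ = 1/2.
ψ ∧ φ = 1/2 ∧ 0 = 0
φ ∧ φ = 0 ∧ 0 = 0
(ψ ∧ φ) → (φ ∧ φ) = 0 → 0 = 1
~((ψ ∧ φ) → (φ ∧ φ)) = ~1 = 0
~((ψ ∧ φ) → (φ ∧ φ)) → ψ = 0 → 1/2 = 1
~ψ = ~1/2 = 1/2
ψ → ~ψ = 1/2 → 1/2 = 1
ψ ∧ φ = 1/2 ∧ 0 = 0
φ ∧ φ = 0 ∧ 0 = 0
(ψ ∧ φ) → (φ ∧ φ) = 0 → 0 = 1
~ψ = ~1/2 = 1/2
((ψ ∧ φ) → (φ ∧ φ)) → ~ψ = 1 → 1/2 = 1/2
(ψ → ~ψ) → (((ψ ∧ φ) → (φ ∧ φ)) → ~ψ) = 1 → 1/2 = 1/2
(~((ψ ∧ φ) → (φ ∧ φ)) → ψ) → ((ψ → ~ψ) → (((ψ ∧ φ) → (φ ∧ φ)) → ~ψ)) = 1 → 1/2 = 1/2
This gives 1/2 ≠ 1.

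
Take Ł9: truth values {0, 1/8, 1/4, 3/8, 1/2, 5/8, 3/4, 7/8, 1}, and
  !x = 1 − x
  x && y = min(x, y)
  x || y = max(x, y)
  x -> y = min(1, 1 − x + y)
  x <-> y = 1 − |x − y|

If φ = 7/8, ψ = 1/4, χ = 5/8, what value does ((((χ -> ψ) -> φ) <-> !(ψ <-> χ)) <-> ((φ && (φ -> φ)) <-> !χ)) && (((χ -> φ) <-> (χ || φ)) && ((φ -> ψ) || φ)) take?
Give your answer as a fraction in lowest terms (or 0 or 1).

7/8

χ -> ψ = 5/8 -> 1/4 = 5/8
(χ -> ψ) -> φ = 5/8 -> 7/8 = 1
ψ <-> χ = 1/4 <-> 5/8 = 5/8
!(ψ <-> χ) = !5/8 = 3/8
((χ -> ψ) -> φ) <-> !(ψ <-> χ) = 1 <-> 3/8 = 3/8
φ -> φ = 7/8 -> 7/8 = 1
φ && (φ -> φ) = 7/8 && 1 = 7/8
!χ = !5/8 = 3/8
(φ && (φ -> φ)) <-> !χ = 7/8 <-> 3/8 = 1/2
(((χ -> ψ) -> φ) <-> !(ψ <-> χ)) <-> ((φ && (φ -> φ)) <-> !χ) = 3/8 <-> 1/2 = 7/8
χ -> φ = 5/8 -> 7/8 = 1
χ || φ = 5/8 || 7/8 = 7/8
(χ -> φ) <-> (χ || φ) = 1 <-> 7/8 = 7/8
φ -> ψ = 7/8 -> 1/4 = 3/8
(φ -> ψ) || φ = 3/8 || 7/8 = 7/8
((χ -> φ) <-> (χ || φ)) && ((φ -> ψ) || φ) = 7/8 && 7/8 = 7/8
((((χ -> ψ) -> φ) <-> !(ψ <-> χ)) <-> ((φ && (φ -> φ)) <-> !χ)) && (((χ -> φ) <-> (χ || φ)) && ((φ -> ψ) || φ)) = 7/8 && 7/8 = 7/8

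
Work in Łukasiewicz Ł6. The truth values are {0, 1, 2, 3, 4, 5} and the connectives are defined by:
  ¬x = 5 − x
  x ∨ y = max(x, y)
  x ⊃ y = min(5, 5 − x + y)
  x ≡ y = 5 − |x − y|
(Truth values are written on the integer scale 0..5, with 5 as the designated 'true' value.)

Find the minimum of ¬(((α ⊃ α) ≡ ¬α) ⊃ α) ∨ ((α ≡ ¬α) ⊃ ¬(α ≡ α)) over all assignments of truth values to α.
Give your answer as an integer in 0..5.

Take α = 2:
α ⊃ α = 2 ⊃ 2 = 5
¬α = ¬2 = 3
(α ⊃ α) ≡ ¬α = 5 ≡ 3 = 3
((α ⊃ α) ≡ ¬α) ⊃ α = 3 ⊃ 2 = 4
¬(((α ⊃ α) ≡ ¬α) ⊃ α) = ¬4 = 1
¬α = ¬2 = 3
α ≡ ¬α = 2 ≡ 3 = 4
α ≡ α = 2 ≡ 2 = 5
¬(α ≡ α) = ¬5 = 0
(α ≡ ¬α) ⊃ ¬(α ≡ α) = 4 ⊃ 0 = 1
¬(((α ⊃ α) ≡ ¬α) ⊃ α) ∨ ((α ≡ ¬α) ⊃ ¬(α ≡ α)) = 1 ∨ 1 = 1
No assignment yields a value below 1, so this is the minimum.

1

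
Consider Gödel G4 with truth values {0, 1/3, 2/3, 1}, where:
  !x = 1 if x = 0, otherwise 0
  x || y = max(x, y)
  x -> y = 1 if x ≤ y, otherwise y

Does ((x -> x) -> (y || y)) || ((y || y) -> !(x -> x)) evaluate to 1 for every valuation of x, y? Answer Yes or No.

Counterexample: take x = 0, y = 1/3.
x -> x = 0 -> 0 = 1
y || y = 1/3 || 1/3 = 1/3
(x -> x) -> (y || y) = 1 -> 1/3 = 1/3
y || y = 1/3 || 1/3 = 1/3
x -> x = 0 -> 0 = 1
!(x -> x) = !1 = 0
(y || y) -> !(x -> x) = 1/3 -> 0 = 0
((x -> x) -> (y || y)) || ((y || y) -> !(x -> x)) = 1/3 || 0 = 1/3
This gives 1/3 ≠ 1.

No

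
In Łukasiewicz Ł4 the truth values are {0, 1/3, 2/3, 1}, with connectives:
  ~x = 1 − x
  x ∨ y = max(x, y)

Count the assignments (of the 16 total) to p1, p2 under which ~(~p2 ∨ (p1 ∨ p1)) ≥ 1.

1

p1 = 0, p2 = 0 ↦ 0  <
p1 = 0, p2 = 1/3 ↦ 1/3  <
p1 = 0, p2 = 2/3 ↦ 2/3  <
p1 = 0, p2 = 1 ↦ 1  ≥
p1 = 1/3, p2 = 0 ↦ 0  <
p1 = 1/3, p2 = 1/3 ↦ 1/3  <
p1 = 1/3, p2 = 2/3 ↦ 2/3  <
p1 = 1/3, p2 = 1 ↦ 2/3  <
p1 = 2/3, p2 = 0 ↦ 0  <
p1 = 2/3, p2 = 1/3 ↦ 1/3  <
p1 = 2/3, p2 = 2/3 ↦ 1/3  <
p1 = 2/3, p2 = 1 ↦ 1/3  <
p1 = 1, p2 = 0 ↦ 0  <
p1 = 1, p2 = 1/3 ↦ 0  <
p1 = 1, p2 = 2/3 ↦ 0  <
p1 = 1, p2 = 1 ↦ 0  <
So 1 of the 16 assignments meets the threshold.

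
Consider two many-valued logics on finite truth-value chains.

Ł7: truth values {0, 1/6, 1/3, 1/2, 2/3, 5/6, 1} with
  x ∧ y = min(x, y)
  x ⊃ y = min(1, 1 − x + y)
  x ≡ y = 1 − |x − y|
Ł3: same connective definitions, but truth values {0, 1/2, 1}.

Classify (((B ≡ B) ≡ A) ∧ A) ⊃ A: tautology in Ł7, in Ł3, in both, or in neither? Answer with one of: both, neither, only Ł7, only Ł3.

In Ł7: every assignment gives 1 — tautology.
In Ł3: every assignment gives 1 — tautology.

both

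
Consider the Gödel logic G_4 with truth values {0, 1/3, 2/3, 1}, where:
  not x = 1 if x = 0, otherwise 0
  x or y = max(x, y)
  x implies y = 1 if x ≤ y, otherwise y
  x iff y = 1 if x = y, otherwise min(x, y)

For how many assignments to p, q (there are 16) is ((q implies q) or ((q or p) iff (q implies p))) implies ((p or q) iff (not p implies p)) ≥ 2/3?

p = 0, q = 0 ↦ 1  ≥
p = 0, q = 1/3 ↦ 0  <
p = 0, q = 2/3 ↦ 0  <
p = 0, q = 1 ↦ 0  <
p = 1/3, q = 0 ↦ 1/3  <
p = 1/3, q = 1/3 ↦ 1/3  <
p = 1/3, q = 2/3 ↦ 2/3  ≥
p = 1/3, q = 1 ↦ 1  ≥
p = 2/3, q = 0 ↦ 2/3  ≥
p = 2/3, q = 1/3 ↦ 2/3  ≥
p = 2/3, q = 2/3 ↦ 2/3  ≥
p = 2/3, q = 1 ↦ 1  ≥
p = 1, q = 0 ↦ 1  ≥
p = 1, q = 1/3 ↦ 1  ≥
p = 1, q = 2/3 ↦ 1  ≥
p = 1, q = 1 ↦ 1  ≥
So 11 of the 16 assignments meet the threshold.

11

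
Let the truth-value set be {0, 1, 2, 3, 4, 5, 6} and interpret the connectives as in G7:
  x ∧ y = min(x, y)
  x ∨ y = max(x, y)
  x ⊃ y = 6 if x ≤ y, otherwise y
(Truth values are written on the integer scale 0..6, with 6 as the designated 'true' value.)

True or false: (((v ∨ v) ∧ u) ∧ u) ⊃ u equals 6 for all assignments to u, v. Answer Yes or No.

At u = 3, v = 3, for instance:
v ∨ v = 3 ∨ 3 = 3
(v ∨ v) ∧ u = 3 ∧ 3 = 3
((v ∨ v) ∧ u) ∧ u = 3 ∧ 3 = 3
(((v ∨ v) ∧ u) ∧ u) ⊃ u = 3 ⊃ 3 = 6
and checking the remaining 48 assignments likewise gives ≥ 6 in every case.

Yes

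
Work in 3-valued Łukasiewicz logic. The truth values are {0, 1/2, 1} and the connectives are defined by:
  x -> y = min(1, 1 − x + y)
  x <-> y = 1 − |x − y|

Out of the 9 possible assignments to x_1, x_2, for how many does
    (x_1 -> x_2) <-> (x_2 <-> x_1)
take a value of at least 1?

6

x_1 = 0, x_2 = 0 ↦ 1  ≥
x_1 = 0, x_2 = 1/2 ↦ 1/2  <
x_1 = 0, x_2 = 1 ↦ 0  <
x_1 = 1/2, x_2 = 0 ↦ 1  ≥
x_1 = 1/2, x_2 = 1/2 ↦ 1  ≥
x_1 = 1/2, x_2 = 1 ↦ 1/2  <
x_1 = 1, x_2 = 0 ↦ 1  ≥
x_1 = 1, x_2 = 1/2 ↦ 1  ≥
x_1 = 1, x_2 = 1 ↦ 1  ≥
So 6 of the 9 assignments meet the threshold.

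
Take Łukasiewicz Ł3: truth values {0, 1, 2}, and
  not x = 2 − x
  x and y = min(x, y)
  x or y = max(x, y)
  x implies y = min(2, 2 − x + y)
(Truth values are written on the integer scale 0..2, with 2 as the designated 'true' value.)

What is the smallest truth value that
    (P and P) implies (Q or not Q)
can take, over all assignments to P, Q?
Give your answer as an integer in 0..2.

Take P = 2, Q = 1:
P and P = 2 and 2 = 2
not Q = not 1 = 1
Q or not Q = 1 or 1 = 1
(P and P) implies (Q or not Q) = 2 implies 1 = 1
No assignment yields a value below 1, so this is the minimum.

1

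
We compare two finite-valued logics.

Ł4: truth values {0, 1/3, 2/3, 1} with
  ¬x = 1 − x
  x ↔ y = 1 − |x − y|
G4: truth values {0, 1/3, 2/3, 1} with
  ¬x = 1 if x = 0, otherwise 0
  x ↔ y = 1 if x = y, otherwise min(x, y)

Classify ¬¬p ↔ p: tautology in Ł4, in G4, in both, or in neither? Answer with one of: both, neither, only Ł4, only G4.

In Ł4: every assignment gives 1 — tautology.
In G4: at p = 1/3 the value is 1/3 — not a tautology.

only Ł4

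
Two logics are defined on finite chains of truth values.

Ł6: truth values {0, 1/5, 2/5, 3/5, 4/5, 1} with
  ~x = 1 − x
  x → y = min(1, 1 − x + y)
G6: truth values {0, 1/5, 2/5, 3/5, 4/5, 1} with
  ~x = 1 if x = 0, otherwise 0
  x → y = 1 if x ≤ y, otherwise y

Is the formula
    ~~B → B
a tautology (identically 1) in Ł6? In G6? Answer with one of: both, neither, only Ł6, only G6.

In Ł6: every assignment gives 1 — tautology.
In G6: at B = 1/5 the value is 1/5 — not a tautology.

only Ł6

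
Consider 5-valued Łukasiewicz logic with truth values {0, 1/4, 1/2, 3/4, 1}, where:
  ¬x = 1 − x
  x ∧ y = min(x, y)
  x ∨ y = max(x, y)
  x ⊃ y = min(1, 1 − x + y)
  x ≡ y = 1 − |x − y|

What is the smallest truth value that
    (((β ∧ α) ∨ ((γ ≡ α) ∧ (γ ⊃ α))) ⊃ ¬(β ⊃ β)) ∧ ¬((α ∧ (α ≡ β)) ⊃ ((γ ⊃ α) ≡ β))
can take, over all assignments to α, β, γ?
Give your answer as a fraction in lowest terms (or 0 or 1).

Take α = 0, β = 0, γ = 0:
β ∧ α = 0 ∧ 0 = 0
γ ≡ α = 0 ≡ 0 = 1
γ ⊃ α = 0 ⊃ 0 = 1
(γ ≡ α) ∧ (γ ⊃ α) = 1 ∧ 1 = 1
(β ∧ α) ∨ ((γ ≡ α) ∧ (γ ⊃ α)) = 0 ∨ 1 = 1
β ⊃ β = 0 ⊃ 0 = 1
¬(β ⊃ β) = ¬1 = 0
((β ∧ α) ∨ ((γ ≡ α) ∧ (γ ⊃ α))) ⊃ ¬(β ⊃ β) = 1 ⊃ 0 = 0
α ≡ β = 0 ≡ 0 = 1
α ∧ (α ≡ β) = 0 ∧ 1 = 0
γ ⊃ α = 0 ⊃ 0 = 1
(γ ⊃ α) ≡ β = 1 ≡ 0 = 0
(α ∧ (α ≡ β)) ⊃ ((γ ⊃ α) ≡ β) = 0 ⊃ 0 = 1
¬((α ∧ (α ≡ β)) ⊃ ((γ ⊃ α) ≡ β)) = ¬1 = 0
(((β ∧ α) ∨ ((γ ≡ α) ∧ (γ ⊃ α))) ⊃ ¬(β ⊃ β)) ∧ ¬((α ∧ (α ≡ β)) ⊃ ((γ ⊃ α) ≡ β)) = 0 ∧ 0 = 0
No assignment yields a value below 0, so this is the minimum.

0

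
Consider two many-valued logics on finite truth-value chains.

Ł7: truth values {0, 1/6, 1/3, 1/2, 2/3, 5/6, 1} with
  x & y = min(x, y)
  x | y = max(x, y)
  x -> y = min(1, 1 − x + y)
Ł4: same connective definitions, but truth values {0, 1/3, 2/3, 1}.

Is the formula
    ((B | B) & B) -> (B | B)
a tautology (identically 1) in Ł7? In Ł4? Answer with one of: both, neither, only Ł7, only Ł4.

both

In Ł7: every assignment gives 1 — tautology.
In Ł4: every assignment gives 1 — tautology.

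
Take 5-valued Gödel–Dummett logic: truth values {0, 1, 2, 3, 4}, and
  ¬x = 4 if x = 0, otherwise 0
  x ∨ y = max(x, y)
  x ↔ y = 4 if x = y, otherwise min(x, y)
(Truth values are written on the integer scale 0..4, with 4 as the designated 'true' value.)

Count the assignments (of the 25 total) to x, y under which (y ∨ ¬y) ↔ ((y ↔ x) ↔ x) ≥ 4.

14

value 4: 14 assignments (counts)
value 3: 3 assignments
value 2: 2 assignments
value 1: 1 assignment
value 0: 5 assignments
So 14 of the 25 assignments meet the threshold.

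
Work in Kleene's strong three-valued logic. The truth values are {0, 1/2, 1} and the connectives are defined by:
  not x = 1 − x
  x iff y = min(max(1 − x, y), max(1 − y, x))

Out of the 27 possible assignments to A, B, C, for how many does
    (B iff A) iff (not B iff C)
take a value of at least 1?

value 1: 4 assignments (counts)
value 1/2: 19 assignments
value 0: 4 assignments
So 4 of the 27 assignments meet the threshold.

4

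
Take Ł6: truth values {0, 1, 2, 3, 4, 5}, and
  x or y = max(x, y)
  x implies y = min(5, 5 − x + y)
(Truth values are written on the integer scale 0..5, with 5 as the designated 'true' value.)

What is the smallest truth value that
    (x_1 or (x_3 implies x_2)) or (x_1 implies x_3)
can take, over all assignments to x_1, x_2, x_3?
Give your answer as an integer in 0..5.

4

Take x_1 = 2, x_2 = 0, x_3 = 1:
x_3 implies x_2 = 1 implies 0 = 4
x_1 or (x_3 implies x_2) = 2 or 4 = 4
x_1 implies x_3 = 2 implies 1 = 4
(x_1 or (x_3 implies x_2)) or (x_1 implies x_3) = 4 or 4 = 4
No assignment yields a value below 4, so this is the minimum.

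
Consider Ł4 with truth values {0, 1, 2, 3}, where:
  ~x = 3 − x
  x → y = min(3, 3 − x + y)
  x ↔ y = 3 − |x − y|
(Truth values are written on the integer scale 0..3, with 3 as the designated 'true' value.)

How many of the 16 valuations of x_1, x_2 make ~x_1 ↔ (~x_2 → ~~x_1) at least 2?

x_1 = 0, x_2 = 0 ↦ 0  <
x_1 = 0, x_2 = 1 ↦ 1  <
x_1 = 0, x_2 = 2 ↦ 2  ≥
x_1 = 0, x_2 = 3 ↦ 3  ≥
x_1 = 1, x_2 = 0 ↦ 2  ≥
x_1 = 1, x_2 = 1 ↦ 3  ≥
x_1 = 1, x_2 = 2 ↦ 2  ≥
x_1 = 1, x_2 = 3 ↦ 2  ≥
x_1 = 2, x_2 = 0 ↦ 2  ≥
x_1 = 2, x_2 = 1 ↦ 1  <
x_1 = 2, x_2 = 2 ↦ 1  <
x_1 = 2, x_2 = 3 ↦ 1  <
x_1 = 3, x_2 = 0 ↦ 0  <
x_1 = 3, x_2 = 1 ↦ 0  <
x_1 = 3, x_2 = 2 ↦ 0  <
x_1 = 3, x_2 = 3 ↦ 0  <
So 7 of the 16 assignments meet the threshold.

7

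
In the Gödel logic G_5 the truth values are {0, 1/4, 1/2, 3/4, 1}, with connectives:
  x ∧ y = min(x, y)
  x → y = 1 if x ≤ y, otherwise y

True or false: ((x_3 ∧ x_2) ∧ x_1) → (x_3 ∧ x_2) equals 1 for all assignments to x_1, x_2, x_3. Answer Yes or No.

At x_1 = 1/4, x_2 = 1/4, x_3 = 0, for instance:
x_3 ∧ x_2 = 0 ∧ 1/4 = 0
(x_3 ∧ x_2) ∧ x_1 = 0 ∧ 1/4 = 0
((x_3 ∧ x_2) ∧ x_1) → (x_3 ∧ x_2) = 0 → 0 = 1
and checking the remaining 124 assignments likewise gives ≥ 1 in every case.

Yes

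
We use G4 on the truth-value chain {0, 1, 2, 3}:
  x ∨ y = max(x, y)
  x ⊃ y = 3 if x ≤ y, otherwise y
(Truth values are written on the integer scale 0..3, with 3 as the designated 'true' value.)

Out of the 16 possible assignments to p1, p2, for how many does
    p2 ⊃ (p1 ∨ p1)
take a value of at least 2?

p1 = 0, p2 = 0 ↦ 3  ≥
p1 = 0, p2 = 1 ↦ 0  <
p1 = 0, p2 = 2 ↦ 0  <
p1 = 0, p2 = 3 ↦ 0  <
p1 = 1, p2 = 0 ↦ 3  ≥
p1 = 1, p2 = 1 ↦ 3  ≥
p1 = 1, p2 = 2 ↦ 1  <
p1 = 1, p2 = 3 ↦ 1  <
p1 = 2, p2 = 0 ↦ 3  ≥
p1 = 2, p2 = 1 ↦ 3  ≥
p1 = 2, p2 = 2 ↦ 3  ≥
p1 = 2, p2 = 3 ↦ 2  ≥
p1 = 3, p2 = 0 ↦ 3  ≥
p1 = 3, p2 = 1 ↦ 3  ≥
p1 = 3, p2 = 2 ↦ 3  ≥
p1 = 3, p2 = 3 ↦ 3  ≥
So 11 of the 16 assignments meet the threshold.

11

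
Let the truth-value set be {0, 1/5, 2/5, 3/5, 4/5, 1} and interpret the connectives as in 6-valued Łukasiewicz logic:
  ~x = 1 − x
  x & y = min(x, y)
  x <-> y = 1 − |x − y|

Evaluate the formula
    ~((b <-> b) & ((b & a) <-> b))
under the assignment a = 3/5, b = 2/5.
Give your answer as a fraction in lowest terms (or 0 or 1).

0

b <-> b = 2/5 <-> 2/5 = 1
b & a = 2/5 & 3/5 = 2/5
(b & a) <-> b = 2/5 <-> 2/5 = 1
(b <-> b) & ((b & a) <-> b) = 1 & 1 = 1
~((b <-> b) & ((b & a) <-> b)) = ~1 = 0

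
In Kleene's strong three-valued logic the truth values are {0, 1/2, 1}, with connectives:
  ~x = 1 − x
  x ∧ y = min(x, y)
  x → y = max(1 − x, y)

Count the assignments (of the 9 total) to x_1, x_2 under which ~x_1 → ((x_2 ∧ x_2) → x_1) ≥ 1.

x_1 = 0, x_2 = 0 ↦ 1  ≥
x_1 = 0, x_2 = 1/2 ↦ 1/2  <
x_1 = 0, x_2 = 1 ↦ 0  <
x_1 = 1/2, x_2 = 0 ↦ 1  ≥
x_1 = 1/2, x_2 = 1/2 ↦ 1/2  <
x_1 = 1/2, x_2 = 1 ↦ 1/2  <
x_1 = 1, x_2 = 0 ↦ 1  ≥
x_1 = 1, x_2 = 1/2 ↦ 1  ≥
x_1 = 1, x_2 = 1 ↦ 1  ≥
So 5 of the 9 assignments meet the threshold.

5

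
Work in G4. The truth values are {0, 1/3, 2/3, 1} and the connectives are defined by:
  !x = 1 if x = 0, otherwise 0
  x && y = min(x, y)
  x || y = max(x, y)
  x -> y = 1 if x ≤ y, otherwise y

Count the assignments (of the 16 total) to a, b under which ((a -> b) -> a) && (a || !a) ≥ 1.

4

a = 0, b = 0 ↦ 0  <
a = 0, b = 1/3 ↦ 0  <
a = 0, b = 2/3 ↦ 0  <
a = 0, b = 1 ↦ 0  <
a = 1/3, b = 0 ↦ 1/3  <
a = 1/3, b = 1/3 ↦ 1/3  <
a = 1/3, b = 2/3 ↦ 1/3  <
a = 1/3, b = 1 ↦ 1/3  <
a = 2/3, b = 0 ↦ 2/3  <
a = 2/3, b = 1/3 ↦ 2/3  <
a = 2/3, b = 2/3 ↦ 2/3  <
a = 2/3, b = 1 ↦ 2/3  <
a = 1, b = 0 ↦ 1  ≥
a = 1, b = 1/3 ↦ 1  ≥
a = 1, b = 2/3 ↦ 1  ≥
a = 1, b = 1 ↦ 1  ≥
So 4 of the 16 assignments meet the threshold.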